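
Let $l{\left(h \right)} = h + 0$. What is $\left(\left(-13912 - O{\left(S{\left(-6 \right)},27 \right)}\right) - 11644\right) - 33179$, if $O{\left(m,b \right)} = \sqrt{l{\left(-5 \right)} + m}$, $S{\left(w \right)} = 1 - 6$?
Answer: $-58735 - i \sqrt{10} \approx -58735.0 - 3.1623 i$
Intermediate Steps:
$S{\left(w \right)} = -5$ ($S{\left(w \right)} = 1 - 6 = -5$)
$l{\left(h \right)} = h$
$O{\left(m,b \right)} = \sqrt{-5 + m}$
$\left(\left(-13912 - O{\left(S{\left(-6 \right)},27 \right)}\right) - 11644\right) - 33179 = \left(\left(-13912 - \sqrt{-5 - 5}\right) - 11644\right) - 33179 = \left(\left(-13912 - \sqrt{-10}\right) - 11644\right) - 33179 = \left(\left(-13912 - i \sqrt{10}\right) - 11644\right) - 33179 = \left(-25556 - i \sqrt{10}\right) - 33179 = -58735 - i \sqrt{10}$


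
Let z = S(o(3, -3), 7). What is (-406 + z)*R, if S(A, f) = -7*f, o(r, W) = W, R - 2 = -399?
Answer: 180635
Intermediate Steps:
R = -397 (R = 2 - 399 = -397)
z = -49 (z = -7*7 = -49)
(-406 + z)*R = (-406 - 49)*(-397) = -455*(-397) = 180635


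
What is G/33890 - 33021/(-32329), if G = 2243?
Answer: 1191595637/1095629810 ≈ 1.0876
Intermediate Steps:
G/33890 - 33021/(-32329) = 2243/33890 - 33021/(-32329) = 2243*(1/33890) - 33021*(-1/32329) = 2243/33890 + 33021/32329 = 1191595637/1095629810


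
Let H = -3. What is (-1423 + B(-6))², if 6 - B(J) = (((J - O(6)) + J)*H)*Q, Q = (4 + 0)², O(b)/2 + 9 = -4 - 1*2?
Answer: 305809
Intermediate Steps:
O(b) = -30 (O(b) = -18 + 2*(-4 - 1*2) = -18 + 2*(-4 - 2) = -18 + 2*(-6) = -18 - 12 = -30)
Q = 16 (Q = 4² = 16)
B(J) = 1446 + 96*J (B(J) = 6 - ((J - 1*(-30)) + J)*(-3)*16 = 6 - ((J + 30) + J)*(-3)*16 = 6 - ((30 + J) + J)*(-3)*16 = 6 - (30 + 2*J)*(-3)*16 = 6 - (-90 - 6*J)*16 = 6 - (-1440 - 96*J) = 6 + (1440 + 96*J) = 1446 + 96*J)
(-1423 + B(-6))² = (-1423 + (1446 + 96*(-6)))² = (-1423 + (1446 - 576))² = (-1423 + 870)² = (-553)² = 305809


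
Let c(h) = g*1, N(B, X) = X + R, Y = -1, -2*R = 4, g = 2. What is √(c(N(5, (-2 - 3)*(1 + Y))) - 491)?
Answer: I*√489 ≈ 22.113*I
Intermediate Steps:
R = -2 (R = -½*4 = -2)
N(B, X) = -2 + X (N(B, X) = X - 2 = -2 + X)
c(h) = 2 (c(h) = 2*1 = 2)
√(c(N(5, (-2 - 3)*(1 + Y))) - 491) = √(2 - 491) = √(-489) = I*√489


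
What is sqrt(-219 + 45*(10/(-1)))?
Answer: I*sqrt(669) ≈ 25.865*I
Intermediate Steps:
sqrt(-219 + 45*(10/(-1))) = sqrt(-219 + 45*(10*(-1))) = sqrt(-219 + 45*(-10)) = sqrt(-219 - 450) = sqrt(-669) = I*sqrt(669)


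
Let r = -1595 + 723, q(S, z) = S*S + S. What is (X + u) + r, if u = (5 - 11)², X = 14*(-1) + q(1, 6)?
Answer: -848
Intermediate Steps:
q(S, z) = S + S² (q(S, z) = S² + S = S + S²)
X = -12 (X = 14*(-1) + 1*(1 + 1) = -14 + 1*2 = -14 + 2 = -12)
r = -872
u = 36 (u = (-6)² = 36)
(X + u) + r = (-12 + 36) - 872 = 24 - 872 = -848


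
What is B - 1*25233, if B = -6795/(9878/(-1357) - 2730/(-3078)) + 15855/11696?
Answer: -1257904912955307/52046954384 ≈ -24169.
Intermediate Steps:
B = 55395887016165/52046954384 (B = -6795/(9878*(-1/1357) - 2730*(-1/3078)) + 15855*(1/11696) = -6795/(-9878/1357 + 455/513) + 15855/11696 = -6795/(-4449979/696141) + 15855/11696 = -6795*(-696141/4449979) + 15855/11696 = 4730278095/4449979 + 15855/11696 = 55395887016165/52046954384 ≈ 1064.3)
B - 1*25233 = 55395887016165/52046954384 - 1*25233 = 55395887016165/52046954384 - 25233 = -1257904912955307/52046954384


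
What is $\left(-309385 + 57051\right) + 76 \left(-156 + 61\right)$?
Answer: $-259554$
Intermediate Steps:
$\left(-309385 + 57051\right) + 76 \left(-156 + 61\right) = -252334 + 76 \left(-95\right) = -252334 - 7220 = -259554$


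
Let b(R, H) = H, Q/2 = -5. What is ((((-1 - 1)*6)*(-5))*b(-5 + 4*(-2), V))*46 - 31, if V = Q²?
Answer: 275969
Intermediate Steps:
Q = -10 (Q = 2*(-5) = -10)
V = 100 (V = (-10)² = 100)
((((-1 - 1)*6)*(-5))*b(-5 + 4*(-2), V))*46 - 31 = ((((-1 - 1)*6)*(-5))*100)*46 - 31 = ((-2*6*(-5))*100)*46 - 31 = (-12*(-5)*100)*46 - 31 = (60*100)*46 - 31 = 6000*46 - 31 = 276000 - 31 = 275969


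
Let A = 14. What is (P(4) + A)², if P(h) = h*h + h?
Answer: 1156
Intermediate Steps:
P(h) = h + h² (P(h) = h² + h = h + h²)
(P(4) + A)² = (4*(1 + 4) + 14)² = (4*5 + 14)² = (20 + 14)² = 34² = 1156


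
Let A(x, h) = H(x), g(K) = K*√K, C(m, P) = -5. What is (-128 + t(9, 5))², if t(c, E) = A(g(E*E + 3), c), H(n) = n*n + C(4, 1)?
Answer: 476068761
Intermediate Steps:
g(K) = K^(3/2)
H(n) = -5 + n² (H(n) = n*n - 5 = n² - 5 = -5 + n²)
A(x, h) = -5 + x²
t(c, E) = -5 + (3 + E²)³ (t(c, E) = -5 + ((E*E + 3)^(3/2))² = -5 + ((E² + 3)^(3/2))² = -5 + ((3 + E²)^(3/2))² = -5 + (3 + E²)³)
(-128 + t(9, 5))² = (-128 + (-5 + (3 + 5²)³))² = (-128 + (-5 + (3 + 25)³))² = (-128 + (-5 + 28³))² = (-128 + (-5 + 21952))² = (-128 + 21947)² = 21819² = 476068761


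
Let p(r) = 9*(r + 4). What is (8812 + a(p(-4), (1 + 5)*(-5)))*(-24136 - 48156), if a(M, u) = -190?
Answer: -623301624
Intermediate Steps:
p(r) = 36 + 9*r (p(r) = 9*(4 + r) = 36 + 9*r)
(8812 + a(p(-4), (1 + 5)*(-5)))*(-24136 - 48156) = (8812 - 190)*(-24136 - 48156) = 8622*(-72292) = -623301624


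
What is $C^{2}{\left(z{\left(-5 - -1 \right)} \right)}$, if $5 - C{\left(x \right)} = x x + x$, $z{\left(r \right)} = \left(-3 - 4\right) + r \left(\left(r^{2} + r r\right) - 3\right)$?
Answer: $225030001$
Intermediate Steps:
$z{\left(r \right)} = -7 + r \left(-3 + 2 r^{2}\right)$ ($z{\left(r \right)} = -7 + r \left(\left(r^{2} + r^{2}\right) - 3\right) = -7 + r \left(2 r^{2} - 3\right) = -7 + r \left(-3 + 2 r^{2}\right)$)
$C{\left(x \right)} = 5 - x - x^{2}$ ($C{\left(x \right)} = 5 - \left(x x + x\right) = 5 - \left(x^{2} + x\right) = 5 - \left(x + x^{2}\right) = 5 - x - x^{2}$)
$C^{2}{\left(z{\left(-5 - -1 \right)} \right)} = \left(5 - \left(-7 - 3 \left(-5 - -1\right) + 2 \left(-5 - -1\right)^{3}\right) - \left(-7 - 3 \left(-5 - -1\right) + 2 \left(-5 - -1\right)^{3}\right)^{2}\right)^{2} = \left(5 - \left(-7 - 3 \left(-5 + 1\right) + 2 \left(-5 + 1\right)^{3}\right) - \left(-7 - 3 \left(-5 + 1\right) + 2 \left(-5 + 1\right)^{3}\right)^{2}\right)^{2} = \left(5 - \left(-7 - -12 + 2 \left(-4\right)^{3}\right) - \left(-7 - -12 + 2 \left(-4\right)^{3}\right)^{2}\right)^{2} = \left(5 - \left(-7 + 12 + 2 \left(-64\right)\right) - \left(-7 + 12 + 2 \left(-64\right)\right)^{2}\right)^{2} = \left(5 - \left(-7 + 12 - 128\right) - \left(-7 + 12 - 128\right)^{2}\right)^{2} = \left(5 - -123 - \left(-123\right)^{2}\right)^{2} = \left(5 + 123 - 15129\right)^{2} = \left(-15001\right)^{2} = 225030001$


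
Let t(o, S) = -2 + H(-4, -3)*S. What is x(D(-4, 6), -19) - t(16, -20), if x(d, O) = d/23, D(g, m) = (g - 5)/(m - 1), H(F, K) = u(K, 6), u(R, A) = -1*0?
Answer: 221/115 ≈ 1.9217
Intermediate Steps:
u(R, A) = 0
H(F, K) = 0
D(g, m) = (-5 + g)/(-1 + m)
x(d, O) = d/23 (x(d, O) = d*(1/23) = d/23)
t(o, S) = -2 (t(o, S) = -2 + 0*S = -2 + 0 = -2)
x(D(-4, 6), -19) - t(16, -20) = ((-5 - 4)/(-1 + 6))/23 - 1*(-2) = (-9/5)/23 + 2 = ((⅕)*(-9))/23 + 2 = (1/23)*(-9/5) + 2 = -9/115 + 2 = 221/115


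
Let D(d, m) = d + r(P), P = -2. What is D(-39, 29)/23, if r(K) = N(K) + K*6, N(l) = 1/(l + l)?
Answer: -205/92 ≈ -2.2283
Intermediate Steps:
N(l) = 1/(2*l)
r(K) = 1/(2*K) + 6*K (r(K) = 1/(2*K) + K*6 = 1/(2*K) + 6*K)
D(d, m) = -49/4 + d (D(d, m) = d + ((1/2)/(-2) + 6*(-2)) = d + ((1/2)*(-1/2) - 12) = d + (-1/4 - 12) = d - 49/4 = -49/4 + d)
D(-39, 29)/23 = (-49/4 - 39)/23 = (1/23)*(-205/4) = -205/92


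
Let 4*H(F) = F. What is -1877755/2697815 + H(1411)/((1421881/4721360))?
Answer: 898086464862189/767194378003 ≈ 1170.6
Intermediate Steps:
H(F) = F/4
-1877755/2697815 + H(1411)/((1421881/4721360)) = -1877755/2697815 + ((¼)*1411)/((1421881/4721360)) = -1877755*1/2697815 + 1411/(4*((1421881*(1/4721360)))) = -375551/539563 + 1411/(4*(1421881/4721360)) = -375551/539563 + (1411/4)*(4721360/1421881) = -375551/539563 + 1665459740/1421881 = 898086464862189/767194378003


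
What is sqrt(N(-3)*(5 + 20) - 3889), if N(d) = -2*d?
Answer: I*sqrt(3739) ≈ 61.147*I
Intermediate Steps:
sqrt(N(-3)*(5 + 20) - 3889) = sqrt((-2*(-3))*(5 + 20) - 3889) = sqrt(6*25 - 3889) = sqrt(150 - 3889) = sqrt(-3739) = I*sqrt(3739)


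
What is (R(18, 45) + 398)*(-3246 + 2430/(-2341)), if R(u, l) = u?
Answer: -3162147456/2341 ≈ -1.3508e+6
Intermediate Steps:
(R(18, 45) + 398)*(-3246 + 2430/(-2341)) = (18 + 398)*(-3246 + 2430/(-2341)) = 416*(-3246 + 2430*(-1/2341)) = 416*(-3246 - 2430/2341) = 416*(-7601316/2341) = -3162147456/2341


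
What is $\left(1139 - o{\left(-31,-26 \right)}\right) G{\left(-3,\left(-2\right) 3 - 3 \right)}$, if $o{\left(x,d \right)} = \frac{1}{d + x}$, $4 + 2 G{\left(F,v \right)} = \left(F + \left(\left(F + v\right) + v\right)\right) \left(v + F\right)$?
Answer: $\frac{9219208}{57} \approx 1.6174 \cdot 10^{5}$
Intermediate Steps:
$G{\left(F,v \right)} = -2 + \frac{\left(F + v\right) \left(2 F + 2 v\right)}{2}$ ($G{\left(F,v \right)} = -2 + \frac{\left(F + \left(\left(F + v\right) + v\right)\right) \left(v + F\right)}{2} = -2 + \frac{\left(F + \left(F + 2 v\right)\right) \left(F + v\right)}{2} = -2 + \frac{\left(2 F + 2 v\right) \left(F + v\right)}{2} = -2 + \frac{\left(F + v\right) \left(2 F + 2 v\right)}{2}$)
$\left(1139 - o{\left(-31,-26 \right)}\right) G{\left(-3,\left(-2\right) 3 - 3 \right)} = \left(1139 - \frac{1}{-26 - 31}\right) \left(-2 + \left(-3\right)^{2} + \left(\left(-2\right) 3 - 3\right)^{2} + 2 \left(-3\right) \left(\left(-2\right) 3 - 3\right)\right) = \left(1139 - \frac{1}{-57}\right) \left(-2 + 9 + \left(-6 - 3\right)^{2} + 2 \left(-3\right) \left(-6 - 3\right)\right) = \left(1139 - - \frac{1}{57}\right) \left(-2 + 9 + \left(-9\right)^{2} + 2 \left(-3\right) \left(-9\right)\right) = \left(1139 + \frac{1}{57}\right) \left(-2 + 9 + 81 + 54\right) = \frac{64924}{57} \cdot 142 = \frac{9219208}{57}$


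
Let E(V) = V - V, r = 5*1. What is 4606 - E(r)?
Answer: 4606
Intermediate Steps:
r = 5
E(V) = 0
4606 - E(r) = 4606 - 1*0 = 4606 + 0 = 4606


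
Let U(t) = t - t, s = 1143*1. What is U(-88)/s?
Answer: 0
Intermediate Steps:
s = 1143
U(t) = 0
U(-88)/s = 0/1143 = 0*(1/1143) = 0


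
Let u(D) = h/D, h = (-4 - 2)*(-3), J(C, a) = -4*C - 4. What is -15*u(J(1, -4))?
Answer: 135/4 ≈ 33.750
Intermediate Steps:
J(C, a) = -4 - 4*C
h = 18 (h = -6*(-3) = 18)
u(D) = 18/D
-15*u(J(1, -4)) = -270/(-4 - 4*1) = -270/(-4 - 4) = -270/(-8) = -270*(-1)/8 = -15*(-9/4) = 135/4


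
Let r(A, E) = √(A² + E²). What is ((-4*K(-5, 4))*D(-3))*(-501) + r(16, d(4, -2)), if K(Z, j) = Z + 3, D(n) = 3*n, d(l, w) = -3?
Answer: 36072 + √265 ≈ 36088.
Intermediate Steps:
K(Z, j) = 3 + Z
((-4*K(-5, 4))*D(-3))*(-501) + r(16, d(4, -2)) = ((-4*(3 - 5))*(3*(-3)))*(-501) + √(16² + (-3)²) = (-4*(-2)*(-9))*(-501) + √(256 + 9) = (8*(-9))*(-501) + √265 = -72*(-501) + √265 = 36072 + √265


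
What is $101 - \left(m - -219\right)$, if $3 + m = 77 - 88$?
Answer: $-104$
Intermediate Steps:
$m = -14$ ($m = -3 + \left(77 - 88\right) = -3 - 11 = -14$)
$101 - \left(m - -219\right) = 101 - \left(-14 - -219\right) = 101 - \left(-14 + 219\right) = 101 - 205 = -104$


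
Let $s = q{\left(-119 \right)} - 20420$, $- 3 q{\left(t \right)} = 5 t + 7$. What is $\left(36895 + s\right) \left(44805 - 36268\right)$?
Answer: $142320327$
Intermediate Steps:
$q{\left(t \right)} = - \frac{7}{3} - \frac{5 t}{3}$ ($q{\left(t \right)} = - \frac{5 t + 7}{3} = - \frac{7 + 5 t}{3} = - \frac{7}{3} - \frac{5 t}{3}$)
$s = -20224$ ($s = \left(- \frac{7}{3} - - \frac{595}{3}\right) - 20420 = \left(- \frac{7}{3} + \frac{595}{3}\right) - 20420 = 196 - 20420 = -20224$)
$\left(36895 + s\right) \left(44805 - 36268\right) = \left(36895 - 20224\right) \left(44805 - 36268\right) = 16671 \cdot 8537 = 142320327$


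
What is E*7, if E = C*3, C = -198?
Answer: -4158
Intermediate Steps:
E = -594 (E = -198*3 = -594)
E*7 = -594*7 = -4158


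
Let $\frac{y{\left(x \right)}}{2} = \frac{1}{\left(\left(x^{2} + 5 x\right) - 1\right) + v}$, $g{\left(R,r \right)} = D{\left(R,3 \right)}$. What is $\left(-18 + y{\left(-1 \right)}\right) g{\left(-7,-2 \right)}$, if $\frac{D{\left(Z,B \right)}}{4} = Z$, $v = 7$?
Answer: $476$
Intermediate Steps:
$D{\left(Z,B \right)} = 4 Z$
$g{\left(R,r \right)} = 4 R$
$y{\left(x \right)} = \frac{2}{6 + x^{2} + 5 x}$ ($y{\left(x \right)} = \frac{2}{\left(\left(x^{2} + 5 x\right) - 1\right) + 7} = \frac{2}{\left(-1 + x^{2} + 5 x\right) + 7} = \frac{2}{6 + x^{2} + 5 x}$)
$\left(-18 + y{\left(-1 \right)}\right) g{\left(-7,-2 \right)} = \left(-18 + \frac{2}{6 + \left(-1\right)^{2} + 5 \left(-1\right)}\right) 4 \left(-7\right) = \left(-18 + \frac{2}{6 + 1 - 5}\right) \left(-28\right) = \left(-18 + \frac{2}{2}\right) \left(-28\right) = \left(-18 + 2 \cdot \frac{1}{2}\right) \left(-28\right) = \left(-18 + 1\right) \left(-28\right) = \left(-17\right) \left(-28\right) = 476$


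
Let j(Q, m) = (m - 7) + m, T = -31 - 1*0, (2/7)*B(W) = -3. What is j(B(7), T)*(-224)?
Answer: 15456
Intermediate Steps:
B(W) = -21/2 (B(W) = (7/2)*(-3) = -21/2)
T = -31 (T = -31 + 0 = -31)
j(Q, m) = -7 + 2*m (j(Q, m) = (-7 + m) + m = -7 + 2*m)
j(B(7), T)*(-224) = (-7 + 2*(-31))*(-224) = (-7 - 62)*(-224) = -69*(-224) = 15456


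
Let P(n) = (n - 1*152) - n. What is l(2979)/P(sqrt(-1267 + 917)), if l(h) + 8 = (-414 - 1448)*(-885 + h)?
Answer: 974759/38 ≈ 25652.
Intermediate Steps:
P(n) = -152 (P(n) = (n - 152) - n = (-152 + n) - n = -152)
l(h) = 1647862 - 1862*h (l(h) = -8 + (-414 - 1448)*(-885 + h) = -8 - 1862*(-885 + h) = -8 + (1647870 - 1862*h) = 1647862 - 1862*h)
l(2979)/P(sqrt(-1267 + 917)) = (1647862 - 1862*2979)/(-152) = (1647862 - 5546898)*(-1/152) = -3899036*(-1/152) = 974759/38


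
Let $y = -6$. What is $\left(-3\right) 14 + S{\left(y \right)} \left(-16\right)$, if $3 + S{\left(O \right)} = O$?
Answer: $102$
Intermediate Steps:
$S{\left(O \right)} = -3 + O$
$\left(-3\right) 14 + S{\left(y \right)} \left(-16\right) = \left(-3\right) 14 + \left(-3 - 6\right) \left(-16\right) = -42 - -144 = -42 + 144 = 102$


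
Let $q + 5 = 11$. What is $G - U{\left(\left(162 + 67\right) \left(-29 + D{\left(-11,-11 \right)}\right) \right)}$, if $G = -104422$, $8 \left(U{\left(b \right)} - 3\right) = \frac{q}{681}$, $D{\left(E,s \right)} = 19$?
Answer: $- \frac{94817901}{908} \approx -1.0443 \cdot 10^{5}$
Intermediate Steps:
$q = 6$ ($q = -5 + 11 = 6$)
$U{\left(b \right)} = \frac{2725}{908}$ ($U{\left(b \right)} = 3 + \frac{6 \cdot \frac{1}{681}}{8} = 3 + \frac{1}{8} \cdot \frac{2}{227} = 3 + \frac{1}{908} = \frac{2725}{908}$)
$G - U{\left(\left(162 + 67\right) \left(-29 + D{\left(-11,-11 \right)}\right) \right)} = -104422 - \frac{2725}{908} = - \frac{94817901}{908}$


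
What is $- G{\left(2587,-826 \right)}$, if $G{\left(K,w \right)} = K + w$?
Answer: $-1761$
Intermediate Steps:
$- G{\left(2587,-826 \right)} = - (2587 - 826) = \left(-1\right) 1761 = -1761$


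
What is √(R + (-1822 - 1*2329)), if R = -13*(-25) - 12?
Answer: I*√3838 ≈ 61.952*I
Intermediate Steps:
R = 313 (R = 325 - 12 = 313)
√(R + (-1822 - 1*2329)) = √(313 + (-1822 - 1*2329)) = √(313 + (-1822 - 2329)) = √(313 - 4151) = √(-3838) = I*√3838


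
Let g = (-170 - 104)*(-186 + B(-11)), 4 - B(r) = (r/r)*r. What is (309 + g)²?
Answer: 2224348569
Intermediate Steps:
B(r) = 4 - r (B(r) = 4 - r/r*r = 4 - r)
g = 46854 (g = (-170 - 104)*(-186 + (4 - 1*(-11))) = -274*(-186 + (4 + 11)) = -274*(-186 + 15) = -274*(-171) = 46854)
(309 + g)² = (309 + 46854)² = 47163² = 2224348569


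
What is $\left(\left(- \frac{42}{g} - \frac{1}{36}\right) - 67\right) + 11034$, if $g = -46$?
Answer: $\frac{9081409}{828} \approx 10968.0$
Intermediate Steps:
$\left(\left(- \frac{42}{g} - \frac{1}{36}\right) - 67\right) + 11034 = \left(\left(- \frac{42}{-46} - \frac{1}{36}\right) - 67\right) + 11034 = \left(\left(\left(-42\right) \left(- \frac{1}{46}\right) - \frac{1}{36}\right) - 67\right) + 11034 = \left(\left(\frac{21}{23} - \frac{1}{36}\right) - 67\right) + 11034 = \left(\frac{733}{828} - 67\right) + 11034 = - \frac{54743}{828} + 11034 = \frac{9081409}{828}$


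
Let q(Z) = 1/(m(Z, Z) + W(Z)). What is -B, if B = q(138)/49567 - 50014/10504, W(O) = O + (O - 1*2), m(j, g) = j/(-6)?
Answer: 311120008967/65341796884 ≈ 4.7614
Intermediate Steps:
m(j, g) = -j/6 (m(j, g) = j*(-⅙) = -j/6)
W(O) = -2 + 2*O (W(O) = O + (O - 2) = O + (-2 + O) = -2 + 2*O)
q(Z) = 1/(-2 + 11*Z/6) (q(Z) = 1/(-Z/6 + (-2 + 2*Z)) = 1/(-2 + 11*Z/6))
B = -311120008967/65341796884 (B = (6/(-12 + 11*138))/49567 - 50014/10504 = (6/(-12 + 1518))*(1/49567) - 50014*1/10504 = (6/1506)*(1/49567) - 25007/5252 = (6*(1/1506))*(1/49567) - 25007/5252 = (1/251)*(1/49567) - 25007/5252 = 1/12441317 - 25007/5252 = -311120008967/65341796884 ≈ -4.7614)
-B = -1*(-311120008967/65341796884) = 311120008967/65341796884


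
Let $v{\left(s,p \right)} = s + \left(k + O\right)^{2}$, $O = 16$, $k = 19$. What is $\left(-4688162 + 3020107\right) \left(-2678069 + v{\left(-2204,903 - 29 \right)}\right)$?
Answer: $4468799411640$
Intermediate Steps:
$v{\left(s,p \right)} = 1225 + s$ ($v{\left(s,p \right)} = s + \left(19 + 16\right)^{2} = s + 35^{2} = s + 1225 = 1225 + s$)
$\left(-4688162 + 3020107\right) \left(-2678069 + v{\left(-2204,903 - 29 \right)}\right) = \left(-4688162 + 3020107\right) \left(-2678069 + \left(1225 - 2204\right)\right) = - 1668055 \left(-2678069 - 979\right) = \left(-1668055\right) \left(-2679048\right) = 4468799411640$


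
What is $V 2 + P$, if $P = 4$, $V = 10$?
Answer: $24$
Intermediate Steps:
$V 2 + P = 10 \cdot 2 + 4 = 20 + 4 = 24$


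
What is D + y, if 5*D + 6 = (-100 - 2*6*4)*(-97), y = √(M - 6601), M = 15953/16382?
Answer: 2870 + I*√1771248526278/16382 ≈ 2870.0 + 81.241*I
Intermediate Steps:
M = 15953/16382 (M = 15953*(1/16382) = 15953/16382 ≈ 0.97381)
y = I*√1771248526278/16382 (y = √(15953/16382 - 6601) = √(-108121629/16382) = I*√1771248526278/16382 ≈ 81.241*I)
D = 2870 (D = -6/5 + ((-100 - 2*6*4)*(-97))/5 = -6/5 + ((-100 - 12*4)*(-97))/5 = -6/5 + ((-100 - 48)*(-97))/5 = -6/5 + (-148*(-97))/5 = -6/5 + (⅕)*14356 = -6/5 + 14356/5 = 2870)
D + y = 2870 + I*√1771248526278/16382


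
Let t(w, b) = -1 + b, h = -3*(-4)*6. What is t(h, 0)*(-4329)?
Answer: 4329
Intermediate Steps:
h = 72 (h = 12*6 = 72)
t(h, 0)*(-4329) = (-1 + 0)*(-4329) = -1*(-4329) = 4329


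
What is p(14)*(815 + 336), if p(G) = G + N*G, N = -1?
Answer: 0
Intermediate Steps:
p(G) = 0 (p(G) = G - G = 0)
p(14)*(815 + 336) = 0*(815 + 336) = 0*1151 = 0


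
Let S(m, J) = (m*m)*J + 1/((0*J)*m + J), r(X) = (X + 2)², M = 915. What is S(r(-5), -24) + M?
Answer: -24697/24 ≈ -1029.0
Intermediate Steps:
r(X) = (2 + X)²
S(m, J) = 1/J + J*m² (S(m, J) = m²*J + 1/(0*m + J) = J*m² + 1/(0 + J) = J*m² + 1/J = 1/J + J*m²)
S(r(-5), -24) + M = (1/(-24) - 24*(2 - 5)⁴) + 915 = (-1/24 - 24*((-3)²)²) + 915 = (-1/24 - 24*9²) + 915 = (-1/24 - 24*81) + 915 = (-1/24 - 1944) + 915 = -46657/24 + 915 = -24697/24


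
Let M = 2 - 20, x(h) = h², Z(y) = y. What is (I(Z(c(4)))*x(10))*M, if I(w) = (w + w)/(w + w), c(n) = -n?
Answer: -1800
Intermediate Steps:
I(w) = 1 (I(w) = (2*w)/((2*w)) = (2*w)*(1/(2*w)) = 1)
M = -18
(I(Z(c(4)))*x(10))*M = (1*10²)*(-18) = (1*100)*(-18) = 100*(-18) = -1800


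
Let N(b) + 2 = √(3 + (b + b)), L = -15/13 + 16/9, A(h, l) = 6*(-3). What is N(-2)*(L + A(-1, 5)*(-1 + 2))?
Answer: 4066/117 - 2033*I/117 ≈ 34.752 - 17.376*I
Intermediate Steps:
A(h, l) = -18
L = 73/117 (L = -15*1/13 + 16*(⅑) = -15/13 + 16/9 = 73/117 ≈ 0.62393)
N(b) = -2 + √(3 + 2*b) (N(b) = -2 + √(3 + (b + b)) = -2 + √(3 + 2*b))
N(-2)*(L + A(-1, 5)*(-1 + 2)) = (-2 + √(3 + 2*(-2)))*(73/117 - 18*(-1 + 2)) = (-2 + √(3 - 4))*(73/117 - 18*1) = (-2 + √(-1))*(73/117 - 18) = (-2 + I)*(-2033/117) = 4066/117 - 2033*I/117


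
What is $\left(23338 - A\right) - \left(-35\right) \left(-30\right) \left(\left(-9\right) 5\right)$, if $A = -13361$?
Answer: $83949$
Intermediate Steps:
$\left(23338 - A\right) - \left(-35\right) \left(-30\right) \left(\left(-9\right) 5\right) = \left(23338 - -13361\right) - \left(-35\right) \left(-30\right) \left(\left(-9\right) 5\right) = \left(23338 + 13361\right) - 1050 \left(-45\right) = 36699 - -47250 = 36699 + 47250 = 83949$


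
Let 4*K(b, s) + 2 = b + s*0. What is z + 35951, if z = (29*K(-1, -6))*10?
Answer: 71467/2 ≈ 35734.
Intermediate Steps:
K(b, s) = -½ + b/4 (K(b, s) = -½ + (b + s*0)/4 = -½ + (b + 0)/4 = -½ + b/4)
z = -435/2 (z = (29*(-½ + (¼)*(-1)))*10 = (29*(-½ - ¼))*10 = (29*(-¾))*10 = -87/4*10 = -435/2 ≈ -217.50)
z + 35951 = -435/2 + 35951 = 71467/2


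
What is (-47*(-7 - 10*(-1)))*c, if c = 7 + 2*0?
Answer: -987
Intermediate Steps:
c = 7 (c = 7 + 0 = 7)
(-47*(-7 - 10*(-1)))*c = -47*(-7 - 10*(-1))*7 = -47*(-7 - 1*(-10))*7 = -47*(-7 + 10)*7 = -47*3*7 = -141*7 = -987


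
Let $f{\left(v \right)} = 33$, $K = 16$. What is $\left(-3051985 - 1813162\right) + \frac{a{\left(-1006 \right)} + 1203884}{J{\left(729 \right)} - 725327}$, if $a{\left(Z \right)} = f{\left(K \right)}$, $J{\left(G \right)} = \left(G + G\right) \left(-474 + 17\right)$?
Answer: $- \frac{6770500318968}{1391633} \approx -4.8651 \cdot 10^{6}$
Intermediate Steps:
$J{\left(G \right)} = - 914 G$ ($J{\left(G \right)} = 2 G \left(-457\right) = - 914 G$)
$a{\left(Z \right)} = 33$
$\left(-3051985 - 1813162\right) + \frac{a{\left(-1006 \right)} + 1203884}{J{\left(729 \right)} - 725327} = \left(-3051985 - 1813162\right) + \frac{33 + 1203884}{\left(-914\right) 729 - 725327} = -4865147 + \frac{1203917}{-666306 - 725327} = -4865147 + \frac{1203917}{-1391633} = -4865147 + 1203917 \left(- \frac{1}{1391633}\right) = -4865147 - \frac{1203917}{1391633} = - \frac{6770500318968}{1391633}$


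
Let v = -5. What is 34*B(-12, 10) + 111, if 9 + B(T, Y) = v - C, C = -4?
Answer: -229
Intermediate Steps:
B(T, Y) = -10 (B(T, Y) = -9 + (-5 - 1*(-4)) = -9 + (-5 + 4) = -9 - 1 = -10)
34*B(-12, 10) + 111 = 34*(-10) + 111 = -340 + 111 = -229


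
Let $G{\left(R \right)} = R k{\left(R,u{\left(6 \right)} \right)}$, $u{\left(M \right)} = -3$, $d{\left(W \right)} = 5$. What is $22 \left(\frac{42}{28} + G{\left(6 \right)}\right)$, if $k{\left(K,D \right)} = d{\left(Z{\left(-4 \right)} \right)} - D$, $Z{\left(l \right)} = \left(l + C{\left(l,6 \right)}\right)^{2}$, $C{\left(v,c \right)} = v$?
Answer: $1089$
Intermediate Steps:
$Z{\left(l \right)} = 4 l^{2}$ ($Z{\left(l \right)} = \left(l + l\right)^{2} = \left(2 l\right)^{2} = 4 l^{2}$)
$k{\left(K,D \right)} = 5 - D$
$G{\left(R \right)} = 8 R$ ($G{\left(R \right)} = R \left(5 - -3\right) = R \left(5 + 3\right) = R 8 = 8 R$)
$22 \left(\frac{42}{28} + G{\left(6 \right)}\right) = 22 \left(\frac{42}{28} + 8 \cdot 6\right) = 22 \left(42 \cdot \frac{1}{28} + 48\right) = 22 \left(\frac{3}{2} + 48\right) = 22 \cdot \frac{99}{2} = 1089$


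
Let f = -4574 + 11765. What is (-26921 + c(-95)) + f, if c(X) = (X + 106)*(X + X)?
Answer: -21820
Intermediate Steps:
c(X) = 2*X*(106 + X) (c(X) = (106 + X)*(2*X) = 2*X*(106 + X))
f = 7191
(-26921 + c(-95)) + f = (-26921 + 2*(-95)*(106 - 95)) + 7191 = (-26921 + 2*(-95)*11) + 7191 = (-26921 - 2090) + 7191 = -29011 + 7191 = -21820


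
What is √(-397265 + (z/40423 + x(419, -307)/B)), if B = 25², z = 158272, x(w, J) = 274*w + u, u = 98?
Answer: I*√405519827189062809/1010575 ≈ 630.14*I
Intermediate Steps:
x(w, J) = 98 + 274*w (x(w, J) = 274*w + 98 = 98 + 274*w)
B = 625
√(-397265 + (z/40423 + x(419, -307)/B)) = √(-397265 + (158272/40423 + (98 + 274*419)/625)) = √(-397265 + (158272*(1/40423) + (98 + 114806)*(1/625))) = √(-397265 + (158272/40423 + 114904*(1/625))) = √(-397265 + (158272/40423 + 114904/625)) = √(-397265 + 4743684392/25264375) = √(-10031908249983/25264375) = I*√405519827189062809/1010575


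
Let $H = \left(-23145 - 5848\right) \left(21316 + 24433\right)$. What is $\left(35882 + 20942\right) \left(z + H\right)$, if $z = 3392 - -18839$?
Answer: $-75370133361424$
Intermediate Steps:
$H = -1326400757$ ($H = \left(-28993\right) 45749 = -1326400757$)
$z = 22231$ ($z = 3392 + 18839 = 22231$)
$\left(35882 + 20942\right) \left(z + H\right) = \left(35882 + 20942\right) \left(22231 - 1326400757\right) = 56824 \left(-1326378526\right) = -75370133361424$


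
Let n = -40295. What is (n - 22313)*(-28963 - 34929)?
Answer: 4000150336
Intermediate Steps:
(n - 22313)*(-28963 - 34929) = (-40295 - 22313)*(-28963 - 34929) = -62608*(-63892) = 4000150336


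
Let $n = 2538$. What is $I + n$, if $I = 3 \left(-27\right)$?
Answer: $2457$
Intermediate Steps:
$I = -81$
$I + n = -81 + 2538 = 2457$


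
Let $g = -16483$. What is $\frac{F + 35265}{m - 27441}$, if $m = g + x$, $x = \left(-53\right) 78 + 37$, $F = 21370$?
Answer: $- \frac{56635}{48021} \approx -1.1794$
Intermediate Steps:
$x = -4097$ ($x = -4134 + 37 = -4097$)
$m = -20580$ ($m = -16483 - 4097 = -20580$)
$\frac{F + 35265}{m - 27441} = \frac{21370 + 35265}{-20580 - 27441} = \frac{56635}{-48021} = 56635 \left(- \frac{1}{48021}\right) = - \frac{56635}{48021}$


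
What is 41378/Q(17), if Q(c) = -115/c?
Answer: -703426/115 ≈ -6116.8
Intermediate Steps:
41378/Q(17) = 41378/((-115/17)) = 41378/((-115*1/17)) = 41378/(-115/17) = 41378*(-17/115) = -703426/115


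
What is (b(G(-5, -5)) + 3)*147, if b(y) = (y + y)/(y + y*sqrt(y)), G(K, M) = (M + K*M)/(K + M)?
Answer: 147*(-5*I + 3*sqrt(2))/(sqrt(2) - I) ≈ 539.0 - 138.59*I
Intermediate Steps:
G(K, M) = (M + K*M)/(K + M)
b(y) = 2*y/(y + y**(3/2)) (b(y) = (2*y)/(y + y**(3/2)) = 2*y/(y + y**(3/2)))
(b(G(-5, -5)) + 3)*147 = (2*(-5*(1 - 5)/(-5 - 5))/(-5*(1 - 5)/(-5 - 5) + (-5*(1 - 5)/(-5 - 5))**(3/2)) + 3)*147 = (2*(-5*(-4)/(-10))/(-5*(-4)/(-10) + (-5*(-4)/(-10))**(3/2)) + 3)*147 = (2*(-5*(-1/10)*(-4))/(-5*(-1/10)*(-4) + (-5*(-1/10)*(-4))**(3/2)) + 3)*147 = (2*(-2)/(-2 + (-2)**(3/2)) + 3)*147 = (2*(-2)/(-2 - 2*I*sqrt(2)) + 3)*147 = (-4/(-2 - 2*I*sqrt(2)) + 3)*147 = (3 - 4/(-2 - 2*I*sqrt(2)))*147 = 441 - 588/(-2 - 2*I*sqrt(2))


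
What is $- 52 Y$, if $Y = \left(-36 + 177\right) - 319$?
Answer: $9256$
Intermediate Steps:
$Y = -178$ ($Y = 141 - 319 = -178$)
$- 52 Y = \left(-52\right) \left(-178\right) = 9256$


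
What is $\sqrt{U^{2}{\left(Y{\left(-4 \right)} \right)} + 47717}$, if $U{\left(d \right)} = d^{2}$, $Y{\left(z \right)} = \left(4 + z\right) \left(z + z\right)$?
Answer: $\sqrt{47717} \approx 218.44$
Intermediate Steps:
$Y{\left(z \right)} = 2 z \left(4 + z\right)$ ($Y{\left(z \right)} = \left(4 + z\right) 2 z = 2 z \left(4 + z\right)$)
$\sqrt{U^{2}{\left(Y{\left(-4 \right)} \right)} + 47717} = \sqrt{\left(\left(2 \left(-4\right) \left(4 - 4\right)\right)^{2}\right)^{2} + 47717} = \sqrt{\left(\left(2 \left(-4\right) 0\right)^{2}\right)^{2} + 47717} = \sqrt{\left(0^{2}\right)^{2} + 47717} = \sqrt{0^{2} + 47717} = \sqrt{0 + 47717} = \sqrt{47717}$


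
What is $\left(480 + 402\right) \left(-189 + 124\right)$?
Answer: $-57330$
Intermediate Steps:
$\left(480 + 402\right) \left(-189 + 124\right) = 882 \left(-65\right) = -57330$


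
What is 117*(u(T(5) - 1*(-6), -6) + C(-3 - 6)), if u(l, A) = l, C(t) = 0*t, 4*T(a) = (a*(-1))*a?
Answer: -117/4 ≈ -29.250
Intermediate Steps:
T(a) = -a²/4 (T(a) = ((a*(-1))*a)/4 = ((-a)*a)/4 = (-a²)/4 = -a²/4)
C(t) = 0
117*(u(T(5) - 1*(-6), -6) + C(-3 - 6)) = 117*((-¼*5² - 1*(-6)) + 0) = 117*((-¼*25 + 6) + 0) = 117*((-25/4 + 6) + 0) = 117*(-¼ + 0) = 117*(-¼) = -117/4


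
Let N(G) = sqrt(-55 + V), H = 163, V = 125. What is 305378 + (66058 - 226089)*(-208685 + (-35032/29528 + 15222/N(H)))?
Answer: 123266719472332/3691 - 1217995941*sqrt(70)/35 ≈ 3.3105e+10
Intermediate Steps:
N(G) = sqrt(70) (N(G) = sqrt(-55 + 125) = sqrt(70))
305378 + (66058 - 226089)*(-208685 + (-35032/29528 + 15222/N(H))) = 305378 + (66058 - 226089)*(-208685 + (-35032/29528 + 15222/(sqrt(70)))) = 305378 - 160031*(-208685 + (-35032*1/29528 + 15222*(sqrt(70)/70))) = 305378 - 160031*(-208685 + (-4379/3691 + 7611*sqrt(70)/35)) = 305378 - 160031*(-770260714/3691 + 7611*sqrt(70)/35) = 305378 + (123265592322134/3691 - 1217995941*sqrt(70)/35) = 123266719472332/3691 - 1217995941*sqrt(70)/35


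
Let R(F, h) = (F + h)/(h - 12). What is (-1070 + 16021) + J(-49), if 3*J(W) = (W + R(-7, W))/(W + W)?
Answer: 38304881/2562 ≈ 14951.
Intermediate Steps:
R(F, h) = (F + h)/(-12 + h)
J(W) = (W + (-7 + W)/(-12 + W))/(6*W) (J(W) = ((W + (-7 + W)/(-12 + W))/(W + W))/3 = ((W + (-7 + W)/(-12 + W))/((2*W)))/3 = ((W + (-7 + W)/(-12 + W))*(1/(2*W)))/3 = ((W + (-7 + W)/(-12 + W))/(2*W))/3 = (W + (-7 + W)/(-12 + W))/(6*W))
(-1070 + 16021) + J(-49) = (-1070 + 16021) + (1/6)*(-7 - 49 - 49*(-12 - 49))/(-49*(-12 - 49)) = 14951 + (1/6)*(-1/49)*(-7 - 49 - 49*(-61))/(-61) = 14951 + (1/6)*(-1/49)*(-1/61)*(-7 - 49 + 2989) = 14951 + (1/6)*(-1/49)*(-1/61)*2933 = 14951 + 419/2562 = 38304881/2562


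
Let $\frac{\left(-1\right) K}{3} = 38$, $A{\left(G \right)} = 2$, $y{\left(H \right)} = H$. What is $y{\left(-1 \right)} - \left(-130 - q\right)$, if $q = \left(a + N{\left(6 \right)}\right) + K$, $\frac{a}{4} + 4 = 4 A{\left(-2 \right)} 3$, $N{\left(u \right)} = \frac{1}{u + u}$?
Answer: $\frac{1141}{12} \approx 95.083$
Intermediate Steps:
$N{\left(u \right)} = \frac{1}{2 u}$
$K = -114$ ($K = \left(-3\right) 38 = -114$)
$a = 80$ ($a = -16 + 4 \cdot 4 \cdot 2 \cdot 3 = -16 + 4 \cdot 8 \cdot 3 = -16 + 4 \cdot 24 = -16 + 96 = 80$)
$q = - \frac{407}{12}$ ($q = \left(80 + \frac{1}{2 \cdot 6}\right) - 114 = \left(80 + \frac{1}{2} \cdot \frac{1}{6}\right) - 114 = \left(80 + \frac{1}{12}\right) - 114 = \frac{961}{12} - 114 = - \frac{407}{12} \approx -33.917$)
$y{\left(-1 \right)} - \left(-130 - q\right) = -1 - \left(-130 - - \frac{407}{12}\right) = -1 - \left(-130 + \frac{407}{12}\right) = -1 - - \frac{1153}{12} = -1 + \frac{1153}{12} = \frac{1141}{12}$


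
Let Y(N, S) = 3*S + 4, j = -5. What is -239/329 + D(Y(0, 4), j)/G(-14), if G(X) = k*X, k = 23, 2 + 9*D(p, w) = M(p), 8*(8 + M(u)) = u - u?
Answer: -7034/9729 ≈ -0.72299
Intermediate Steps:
M(u) = -8 (M(u) = -8 + (u - u)/8 = -8 + (1/8)*0 = -8 + 0 = -8)
Y(N, S) = 4 + 3*S
D(p, w) = -10/9 (D(p, w) = -2/9 + (1/9)*(-8) = -2/9 - 8/9 = -10/9)
G(X) = 23*X
-239/329 + D(Y(0, 4), j)/G(-14) = -239/329 - 10/(9*(23*(-14))) = -239*1/329 - 10/9/(-322) = -239/329 - 10/9*(-1/322) = -239/329 + 5/1449 = -7034/9729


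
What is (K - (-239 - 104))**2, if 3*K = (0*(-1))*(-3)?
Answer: 117649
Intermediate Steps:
K = 0 (K = ((0*(-1))*(-3))/3 = (0*(-3))/3 = (1/3)*0 = 0)
(K - (-239 - 104))**2 = (0 - (-239 - 104))**2 = (0 - 1*(-343))**2 = (0 + 343)**2 = 343**2 = 117649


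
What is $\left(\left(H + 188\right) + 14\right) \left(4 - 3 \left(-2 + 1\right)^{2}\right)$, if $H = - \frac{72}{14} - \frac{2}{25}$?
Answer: $\frac{34436}{175} \approx 196.78$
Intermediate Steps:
$H = - \frac{914}{175}$ ($H = \left(-72\right) \frac{1}{14} - \frac{2}{25} = - \frac{36}{7} - \frac{2}{25} = - \frac{914}{175} \approx -5.2229$)
$\left(\left(H + 188\right) + 14\right) \left(4 - 3 \left(-2 + 1\right)^{2}\right) = \left(\left(- \frac{914}{175} + 188\right) + 14\right) \left(4 - 3 \left(-2 + 1\right)^{2}\right) = \left(\frac{31986}{175} + 14\right) \left(4 - 3 \left(-1\right)^{2}\right) = \frac{34436 \left(4 - 3\right)}{175} = \frac{34436}{175} \cdot 1 = \frac{34436}{175}$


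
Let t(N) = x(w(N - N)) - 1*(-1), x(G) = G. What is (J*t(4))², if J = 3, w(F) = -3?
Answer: 36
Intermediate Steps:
t(N) = -2 (t(N) = -3 - 1*(-1) = -3 + 1 = -2)
(J*t(4))² = (3*(-2))² = (-6)² = 36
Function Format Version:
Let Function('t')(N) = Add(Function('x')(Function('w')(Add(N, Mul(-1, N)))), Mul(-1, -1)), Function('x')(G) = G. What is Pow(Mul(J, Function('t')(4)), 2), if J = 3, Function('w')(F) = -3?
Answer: 36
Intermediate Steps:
Function('t')(N) = -2 (Function('t')(N) = Add(-3, Mul(-1, -1)) = Add(-3, 1) = -2)
Pow(Mul(J, Function('t')(4)), 2) = Pow(Mul(3, -2), 2) = Pow(-6, 2) = 36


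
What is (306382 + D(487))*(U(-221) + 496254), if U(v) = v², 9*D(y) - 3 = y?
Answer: 1503332763160/9 ≈ 1.6704e+11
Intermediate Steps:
D(y) = ⅓ + y/9
(306382 + D(487))*(U(-221) + 496254) = (306382 + (⅓ + (⅑)*487))*((-221)² + 496254) = (306382 + (⅓ + 487/9))*(48841 + 496254) = (306382 + 490/9)*545095 = (2757928/9)*545095 = 1503332763160/9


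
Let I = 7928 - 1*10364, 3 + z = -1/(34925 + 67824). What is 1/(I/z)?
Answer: 77062/62574141 ≈ 0.0012315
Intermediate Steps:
z = -308248/102749 (z = -3 - 1/(34925 + 67824) = -3 - 1/102749 = -308248/102749 ≈ -3.0000)
I = -2436 (I = 7928 - 10364 = -2436)
1/(I/z) = 1/(-2436/(-308248/102749)) = 1/(-2436*(-102749/308248)) = 1/(62574141/77062) = 77062/62574141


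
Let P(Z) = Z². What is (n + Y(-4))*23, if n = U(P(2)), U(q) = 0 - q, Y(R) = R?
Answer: -184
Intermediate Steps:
U(q) = -q
n = -4 (n = -1*2² = -1*4 = -4)
(n + Y(-4))*23 = (-4 - 4)*23 = -8*23 = -184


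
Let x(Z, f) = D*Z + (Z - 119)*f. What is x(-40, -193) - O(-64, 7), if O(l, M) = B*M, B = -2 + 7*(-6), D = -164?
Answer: 37555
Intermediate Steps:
B = -44 (B = -2 - 42 = -44)
O(l, M) = -44*M
x(Z, f) = -164*Z + f*(-119 + Z) (x(Z, f) = -164*Z + (Z - 119)*f = -164*Z + (-119 + Z)*f = -164*Z + f*(-119 + Z))
x(-40, -193) - O(-64, 7) = (-164*(-40) - 119*(-193) - 40*(-193)) - (-44)*7 = (6560 + 22967 + 7720) - 1*(-308) = 37247 + 308 = 37555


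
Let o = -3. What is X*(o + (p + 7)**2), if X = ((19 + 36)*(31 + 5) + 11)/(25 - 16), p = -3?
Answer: 25883/9 ≈ 2875.9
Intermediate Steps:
X = 1991/9 (X = (55*36 + 11)/9 = (1980 + 11)*(1/9) = 1991*(1/9) = 1991/9 ≈ 221.22)
X*(o + (p + 7)**2) = 1991*(-3 + (-3 + 7)**2)/9 = 1991*(-3 + 4**2)/9 = 1991*(-3 + 16)/9 = (1991/9)*13 = 25883/9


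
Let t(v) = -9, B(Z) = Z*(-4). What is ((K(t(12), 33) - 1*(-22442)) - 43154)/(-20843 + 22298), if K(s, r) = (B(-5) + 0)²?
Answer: -20312/1455 ≈ -13.960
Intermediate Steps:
B(Z) = -4*Z
K(s, r) = 400 (K(s, r) = (-4*(-5) + 0)² = (20 + 0)² = 20² = 400)
((K(t(12), 33) - 1*(-22442)) - 43154)/(-20843 + 22298) = ((400 - 1*(-22442)) - 43154)/(-20843 + 22298) = ((400 + 22442) - 43154)/1455 = (22842 - 43154)*(1/1455) = -20312*1/1455 = -20312/1455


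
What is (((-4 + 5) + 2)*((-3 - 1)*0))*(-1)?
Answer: 0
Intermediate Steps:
(((-4 + 5) + 2)*((-3 - 1)*0))*(-1) = ((1 + 2)*(-4*0))*(-1) = (3*0)*(-1) = 0*(-1) = 0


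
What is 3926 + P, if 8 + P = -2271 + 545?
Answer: 2192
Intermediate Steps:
P = -1734 (P = -8 + (-2271 + 545) = -8 - 1726 = -1734)
3926 + P = 3926 - 1734 = 2192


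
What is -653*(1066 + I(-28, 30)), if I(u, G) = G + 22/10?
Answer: -3585623/5 ≈ -7.1713e+5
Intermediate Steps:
I(u, G) = 11/5 + G (I(u, G) = G + 22*(1/10) = G + 11/5 = 11/5 + G)
-653*(1066 + I(-28, 30)) = -653*(1066 + (11/5 + 30)) = -653*(1066 + 161/5) = -653*5491/5 = -3585623/5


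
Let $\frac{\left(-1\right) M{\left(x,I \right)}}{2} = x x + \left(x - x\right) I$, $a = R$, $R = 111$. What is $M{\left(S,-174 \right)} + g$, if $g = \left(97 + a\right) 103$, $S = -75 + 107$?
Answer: $19376$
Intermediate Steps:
$a = 111$
$S = 32$
$g = 21424$ ($g = \left(97 + 111\right) 103 = 208 \cdot 103 = 21424$)
$M{\left(x,I \right)} = - 2 x^{2}$ ($M{\left(x,I \right)} = - 2 \left(x x + \left(x - x\right) I\right) = - 2 \left(x^{2} + 0 I\right) = - 2 \left(x^{2} + 0\right) = - 2 x^{2}$)
$M{\left(S,-174 \right)} + g = - 2 \cdot 32^{2} + 21424 = \left(-2\right) 1024 + 21424 = -2048 + 21424 = 19376$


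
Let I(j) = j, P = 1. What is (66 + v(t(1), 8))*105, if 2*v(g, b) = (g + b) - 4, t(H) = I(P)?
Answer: 14385/2 ≈ 7192.5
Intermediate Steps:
t(H) = 1
v(g, b) = -2 + b/2 + g/2 (v(g, b) = ((g + b) - 4)/2 = ((b + g) - 4)/2 = (-4 + b + g)/2 = -2 + b/2 + g/2)
(66 + v(t(1), 8))*105 = (66 + (-2 + (½)*8 + (½)*1))*105 = (66 + (-2 + 4 + ½))*105 = (66 + 5/2)*105 = (137/2)*105 = 14385/2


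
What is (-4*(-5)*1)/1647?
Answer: 20/1647 ≈ 0.012143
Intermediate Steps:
(-4*(-5)*1)/1647 = (20*1)/1647 = (1/1647)*20 = 20/1647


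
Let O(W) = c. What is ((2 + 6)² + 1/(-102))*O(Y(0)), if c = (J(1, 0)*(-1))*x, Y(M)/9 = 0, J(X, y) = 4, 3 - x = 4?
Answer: 13054/51 ≈ 255.96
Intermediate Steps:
x = -1 (x = 3 - 1*4 = 3 - 4 = -1)
Y(M) = 0 (Y(M) = 9*0 = 0)
c = 4 (c = (4*(-1))*(-1) = -4*(-1) = 4)
O(W) = 4
((2 + 6)² + 1/(-102))*O(Y(0)) = ((2 + 6)² + 1/(-102))*4 = (8² - 1/102)*4 = (64 - 1/102)*4 = (6527/102)*4 = 13054/51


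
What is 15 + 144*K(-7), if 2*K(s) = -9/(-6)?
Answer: 123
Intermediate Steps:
K(s) = ¾ (K(s) = (-9/(-6))/2 = (-9*(-⅙))/2 = (½)*(3/2) = ¾)
15 + 144*K(-7) = 15 + 144*(¾) = 15 + 108 = 123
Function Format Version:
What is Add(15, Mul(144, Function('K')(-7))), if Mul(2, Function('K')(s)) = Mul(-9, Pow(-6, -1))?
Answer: 123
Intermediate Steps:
Function('K')(s) = Rational(3, 4) (Function('K')(s) = Mul(Rational(1, 2), Mul(-9, Pow(-6, -1))) = Mul(Rational(1, 2), Mul(-9, Rational(-1, 6))) = Mul(Rational(1, 2), Rational(3, 2)) = Rational(3, 4))
Add(15, Mul(144, Function('K')(-7))) = Add(15, Mul(144, Rational(3, 4))) = Add(15, 108) = 123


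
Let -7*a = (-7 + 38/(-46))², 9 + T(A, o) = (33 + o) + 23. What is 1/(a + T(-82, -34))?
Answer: 3703/15739 ≈ 0.23528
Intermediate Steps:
T(A, o) = 47 + o (T(A, o) = -9 + ((33 + o) + 23) = -9 + (56 + o) = 47 + o)
a = -32400/3703 (a = -(-7 + 38/(-46))²/7 = -(-7 + 38*(-1/46))²/7 = -(-7 - 19/23)²/7 = -(-180/23)²/7 = -⅐*32400/529 = -32400/3703 ≈ -8.7497)
1/(a + T(-82, -34)) = 1/(-32400/3703 + (47 - 34)) = 1/(-32400/3703 + 13) = 1/(15739/3703) = 3703/15739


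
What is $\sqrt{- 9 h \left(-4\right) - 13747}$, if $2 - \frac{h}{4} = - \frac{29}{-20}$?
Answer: $\frac{i \sqrt{341695}}{5} \approx 116.91 i$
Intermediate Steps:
$h = \frac{11}{5}$ ($h = 8 - 4 \left(- \frac{29}{-20}\right) = 8 - 4 \left(\left(-29\right) \left(- \frac{1}{20}\right)\right) = 8 - \frac{29}{5} = \frac{11}{5} \approx 2.2$)
$\sqrt{- 9 h \left(-4\right) - 13747} = \sqrt{\left(-9\right) \frac{11}{5} \left(-4\right) - 13747} = \sqrt{\left(- \frac{99}{5}\right) \left(-4\right) - 13747} = \sqrt{\frac{396}{5} - 13747} = \sqrt{- \frac{68339}{5}} = \frac{i \sqrt{341695}}{5}$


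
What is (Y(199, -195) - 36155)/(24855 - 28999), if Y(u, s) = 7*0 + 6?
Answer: 977/112 ≈ 8.7232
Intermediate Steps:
Y(u, s) = 6 (Y(u, s) = 0 + 6 = 6)
(Y(199, -195) - 36155)/(24855 - 28999) = (6 - 36155)/(24855 - 28999) = -36149/(-4144) = -36149*(-1/4144) = 977/112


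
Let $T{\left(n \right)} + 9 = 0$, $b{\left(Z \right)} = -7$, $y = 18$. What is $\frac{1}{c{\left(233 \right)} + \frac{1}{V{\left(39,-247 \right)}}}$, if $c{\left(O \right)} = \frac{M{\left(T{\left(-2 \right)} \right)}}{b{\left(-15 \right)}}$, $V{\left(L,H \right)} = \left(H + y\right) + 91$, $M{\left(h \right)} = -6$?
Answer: $\frac{966}{821} \approx 1.1766$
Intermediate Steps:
$T{\left(n \right)} = -9$ ($T{\left(n \right)} = -9 + 0 = -9$)
$V{\left(L,H \right)} = 109 + H$ ($V{\left(L,H \right)} = \left(H + 18\right) + 91 = \left(18 + H\right) + 91 = 109 + H$)
$c{\left(O \right)} = \frac{6}{7}$ ($c{\left(O \right)} = - \frac{6}{-7} = \left(-6\right) \left(- \frac{1}{7}\right) = \frac{6}{7}$)
$\frac{1}{c{\left(233 \right)} + \frac{1}{V{\left(39,-247 \right)}}} = \frac{1}{\frac{6}{7} + \frac{1}{109 - 247}} = \frac{1}{\frac{6}{7} + \frac{1}{-138}} = \frac{1}{\frac{6}{7} - \frac{1}{138}} = \frac{1}{\frac{821}{966}} = \frac{966}{821}$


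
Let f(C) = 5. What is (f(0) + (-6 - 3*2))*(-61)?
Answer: 427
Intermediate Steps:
(f(0) + (-6 - 3*2))*(-61) = (5 + (-6 - 3*2))*(-61) = (5 + (-6 - 6))*(-61) = (5 - 12)*(-61) = -7*(-61) = 427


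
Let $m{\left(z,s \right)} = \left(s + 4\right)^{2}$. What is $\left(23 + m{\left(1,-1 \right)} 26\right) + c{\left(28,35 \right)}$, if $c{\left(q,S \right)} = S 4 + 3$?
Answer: $400$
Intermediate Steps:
$m{\left(z,s \right)} = \left(4 + s\right)^{2}$
$c{\left(q,S \right)} = 3 + 4 S$ ($c{\left(q,S \right)} = 4 S + 3 = 3 + 4 S$)
$\left(23 + m{\left(1,-1 \right)} 26\right) + c{\left(28,35 \right)} = \left(23 + \left(4 - 1\right)^{2} \cdot 26\right) + \left(3 + 4 \cdot 35\right) = \left(23 + 3^{2} \cdot 26\right) + \left(3 + 140\right) = \left(23 + 9 \cdot 26\right) + 143 = \left(23 + 234\right) + 143 = 257 + 143 = 400$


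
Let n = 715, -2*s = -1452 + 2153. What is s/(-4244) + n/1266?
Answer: 3478193/5372904 ≈ 0.64736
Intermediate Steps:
s = -701/2 (s = -(-1452 + 2153)/2 = -½*701 = -701/2 ≈ -350.50)
s/(-4244) + n/1266 = -701/2/(-4244) + 715/1266 = -701/2*(-1/4244) + 715*(1/1266) = 701/8488 + 715/1266 = 3478193/5372904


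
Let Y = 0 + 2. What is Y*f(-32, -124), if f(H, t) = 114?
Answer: 228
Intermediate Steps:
Y = 2
Y*f(-32, -124) = 2*114 = 228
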